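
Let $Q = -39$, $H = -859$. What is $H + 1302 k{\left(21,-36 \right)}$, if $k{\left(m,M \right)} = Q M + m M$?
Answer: $842837$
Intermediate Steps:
$k{\left(m,M \right)} = - 39 M + M m$ ($k{\left(m,M \right)} = - 39 M + m M = - 39 M + M m$)
$H + 1302 k{\left(21,-36 \right)} = -859 + 1302 \left(- 36 \left(-39 + 21\right)\right) = -859 + 1302 \left(\left(-36\right) \left(-18\right)\right) = -859 + 1302 \cdot 648 = -859 + 843696 = 842837$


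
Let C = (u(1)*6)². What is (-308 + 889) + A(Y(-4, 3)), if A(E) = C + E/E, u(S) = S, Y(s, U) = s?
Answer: 618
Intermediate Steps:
C = 36 (C = (1*6)² = 6² = 36)
A(E) = 37 (A(E) = 36 + E/E = 36 + 1 = 37)
(-308 + 889) + A(Y(-4, 3)) = (-308 + 889) + 37 = 581 + 37 = 618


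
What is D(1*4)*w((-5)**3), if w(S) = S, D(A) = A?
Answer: -500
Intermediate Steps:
D(1*4)*w((-5)**3) = (1*4)*(-5)**3 = 4*(-125) = -500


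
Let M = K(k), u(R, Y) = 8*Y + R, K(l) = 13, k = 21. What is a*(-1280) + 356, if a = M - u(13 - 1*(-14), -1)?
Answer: 8036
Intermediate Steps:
u(R, Y) = R + 8*Y
M = 13
a = -6 (a = 13 - ((13 - 1*(-14)) + 8*(-1)) = 13 - ((13 + 14) - 8) = 13 - (27 - 8) = 13 - 1*19 = 13 - 19 = -6)
a*(-1280) + 356 = -6*(-1280) + 356 = 7680 + 356 = 8036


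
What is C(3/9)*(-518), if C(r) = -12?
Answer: 6216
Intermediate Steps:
C(3/9)*(-518) = -12*(-518) = 6216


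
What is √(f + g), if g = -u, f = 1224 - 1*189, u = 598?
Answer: √437 ≈ 20.905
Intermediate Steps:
f = 1035 (f = 1224 - 189 = 1035)
g = -598 (g = -1*598 = -598)
√(f + g) = √(1035 - 598) = √437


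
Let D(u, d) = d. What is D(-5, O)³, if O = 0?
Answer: 0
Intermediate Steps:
D(-5, O)³ = 0³ = 0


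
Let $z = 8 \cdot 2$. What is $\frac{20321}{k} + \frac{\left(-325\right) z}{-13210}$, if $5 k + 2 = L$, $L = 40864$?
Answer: $\frac{155468445}{53978702} \approx 2.8802$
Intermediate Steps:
$k = \frac{40862}{5}$ ($k = - \frac{2}{5} + \frac{1}{5} \cdot 40864 = - \frac{2}{5} + \frac{40864}{5} = \frac{40862}{5} \approx 8172.4$)
$z = 16$
$\frac{20321}{k} + \frac{\left(-325\right) z}{-13210} = \frac{20321}{\frac{40862}{5}} + \frac{\left(-325\right) 16}{-13210} = 20321 \cdot \frac{5}{40862} - - \frac{520}{1321} = \frac{101605}{40862} + \frac{520}{1321} = \frac{155468445}{53978702}$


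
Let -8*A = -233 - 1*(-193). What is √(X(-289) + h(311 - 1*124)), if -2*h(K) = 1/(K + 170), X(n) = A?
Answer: √2548266/714 ≈ 2.2358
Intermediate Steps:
A = 5 (A = -(-233 - 1*(-193))/8 = -(-233 + 193)/8 = -⅛*(-40) = 5)
X(n) = 5
h(K) = -1/(2*(170 + K)) (h(K) = -1/(2*(K + 170)) = -1/(2*(170 + K)))
√(X(-289) + h(311 - 1*124)) = √(5 - 1/(340 + 2*(311 - 1*124))) = √(5 - 1/(340 + 2*(311 - 124))) = √(5 - 1/(340 + 2*187)) = √(5 - 1/(340 + 374)) = √(5 - 1/714) = √(3569/714) = √2548266/714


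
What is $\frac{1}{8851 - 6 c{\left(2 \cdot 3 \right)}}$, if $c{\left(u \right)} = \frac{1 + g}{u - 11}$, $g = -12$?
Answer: $\frac{5}{44189} \approx 0.00011315$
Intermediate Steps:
$c{\left(u \right)} = - \frac{11}{-11 + u}$ ($c{\left(u \right)} = \frac{1 - 12}{u - 11} = - \frac{11}{-11 + u}$)
$\frac{1}{8851 - 6 c{\left(2 \cdot 3 \right)}} = \frac{1}{8851 - 6 \left(- \frac{11}{-11 + 2 \cdot 3}\right)} = \frac{1}{8851 - 6 \left(- \frac{11}{-11 + 6}\right)} = \frac{1}{8851 - 6 \left(- \frac{11}{-5}\right)} = \frac{1}{8851 - 6 \left(\left(-11\right) \left(- \frac{1}{5}\right)\right)} = \frac{1}{8851 - \frac{66}{5}} = \frac{1}{\frac{44189}{5}} = \frac{5}{44189}$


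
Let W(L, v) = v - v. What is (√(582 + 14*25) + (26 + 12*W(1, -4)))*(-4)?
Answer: -104 - 8*√233 ≈ -226.11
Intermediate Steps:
W(L, v) = 0
(√(582 + 14*25) + (26 + 12*W(1, -4)))*(-4) = (√(582 + 14*25) + (26 + 12*0))*(-4) = (√(582 + 350) + (26 + 0))*(-4) = (√932 + 26)*(-4) = (2*√233 + 26)*(-4) = (26 + 2*√233)*(-4) = -104 - 8*√233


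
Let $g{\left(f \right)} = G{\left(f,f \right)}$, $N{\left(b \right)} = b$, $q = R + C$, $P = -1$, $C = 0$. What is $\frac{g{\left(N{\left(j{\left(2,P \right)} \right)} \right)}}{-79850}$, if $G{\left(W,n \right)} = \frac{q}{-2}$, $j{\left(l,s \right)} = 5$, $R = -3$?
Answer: $- \frac{3}{159700} \approx -1.8785 \cdot 10^{-5}$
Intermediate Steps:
$q = -3$ ($q = -3 + 0 = -3$)
$G{\left(W,n \right)} = \frac{3}{2}$ ($G{\left(W,n \right)} = - \frac{3}{-2} = \left(-3\right) \left(- \frac{1}{2}\right) = \frac{3}{2}$)
$g{\left(f \right)} = \frac{3}{2}$
$\frac{g{\left(N{\left(j{\left(2,P \right)} \right)} \right)}}{-79850} = \frac{3}{2 \left(-79850\right)} = \frac{3}{2} \left(- \frac{1}{79850}\right) = - \frac{3}{159700}$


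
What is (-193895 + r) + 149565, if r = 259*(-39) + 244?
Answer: -54187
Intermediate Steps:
r = -9857 (r = -10101 + 244 = -9857)
(-193895 + r) + 149565 = (-193895 - 9857) + 149565 = -203752 + 149565 = -54187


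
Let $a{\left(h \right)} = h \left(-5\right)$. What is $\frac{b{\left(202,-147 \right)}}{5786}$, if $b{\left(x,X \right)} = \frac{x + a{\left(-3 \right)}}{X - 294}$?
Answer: $- \frac{31}{364518} \approx -8.5044 \cdot 10^{-5}$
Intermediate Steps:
$a{\left(h \right)} = - 5 h$
$b{\left(x,X \right)} = \frac{15 + x}{-294 + X}$ ($b{\left(x,X \right)} = \frac{x - -15}{X - 294} = \frac{x + 15}{-294 + X} = \frac{15 + x}{-294 + X}$)
$\frac{b{\left(202,-147 \right)}}{5786} = \frac{\frac{1}{-294 - 147} \left(15 + 202\right)}{5786} = \frac{1}{-441} \cdot 217 \cdot \frac{1}{5786} = \left(- \frac{1}{441}\right) 217 \cdot \frac{1}{5786} = \left(- \frac{31}{63}\right) \frac{1}{5786} = - \frac{31}{364518}$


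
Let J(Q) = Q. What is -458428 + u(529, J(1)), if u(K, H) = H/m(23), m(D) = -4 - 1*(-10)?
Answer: -2750567/6 ≈ -4.5843e+5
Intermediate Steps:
m(D) = 6 (m(D) = -4 + 10 = 6)
u(K, H) = H/6
-458428 + u(529, J(1)) = -458428 + (1/6)*1 = -458428 + 1/6 = -2750567/6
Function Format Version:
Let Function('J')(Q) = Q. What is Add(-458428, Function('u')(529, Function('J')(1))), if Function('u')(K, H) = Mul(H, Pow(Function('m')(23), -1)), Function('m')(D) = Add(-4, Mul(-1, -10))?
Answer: Rational(-2750567, 6) ≈ -4.5843e+5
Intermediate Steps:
Function('m')(D) = 6 (Function('m')(D) = Add(-4, 10) = 6)
Function('u')(K, H) = Mul(Rational(1, 6), H) (Function('u')(K, H) = Mul(H, Pow(6, -1)) = Mul(H, Rational(1, 6)) = Mul(Rational(1, 6), H))
Add(-458428, Function('u')(529, Function('J')(1))) = Add(-458428, Mul(Rational(1, 6), 1)) = Add(-458428, Rational(1, 6)) = Rational(-2750567, 6)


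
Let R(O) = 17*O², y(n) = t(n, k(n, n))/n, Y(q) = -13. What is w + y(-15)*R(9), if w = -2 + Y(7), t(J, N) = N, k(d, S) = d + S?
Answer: 2739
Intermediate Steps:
k(d, S) = S + d
w = -15 (w = -2 - 13 = -15)
y(n) = 2 (y(n) = (n + n)/n = (2*n)/n = 2)
w + y(-15)*R(9) = -15 + 2*(17*9²) = -15 + 2*(17*81) = -15 + 2*1377 = -15 + 2754 = 2739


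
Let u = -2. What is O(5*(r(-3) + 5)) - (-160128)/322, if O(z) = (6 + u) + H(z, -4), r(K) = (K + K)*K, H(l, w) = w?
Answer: 80064/161 ≈ 497.29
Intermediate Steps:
r(K) = 2*K² (r(K) = (2*K)*K = 2*K²)
O(z) = 0 (O(z) = (6 - 2) - 4 = 4 - 4 = 0)
O(5*(r(-3) + 5)) - (-160128)/322 = 0 - (-160128)/322 = 0 - 417*(-192/161) = 0 + 80064/161 = 80064/161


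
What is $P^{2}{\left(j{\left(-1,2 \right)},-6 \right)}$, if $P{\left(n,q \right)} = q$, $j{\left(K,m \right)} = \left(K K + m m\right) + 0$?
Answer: $36$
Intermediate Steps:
$j{\left(K,m \right)} = K^{2} + m^{2}$ ($j{\left(K,m \right)} = \left(K^{2} + m^{2}\right) + 0 = K^{2} + m^{2}$)
$P^{2}{\left(j{\left(-1,2 \right)},-6 \right)} = \left(-6\right)^{2} = 36$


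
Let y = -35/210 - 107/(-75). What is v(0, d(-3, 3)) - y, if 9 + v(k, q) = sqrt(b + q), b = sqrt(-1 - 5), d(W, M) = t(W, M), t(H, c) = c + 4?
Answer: -513/50 + sqrt(7 + I*sqrt(6)) ≈ -7.5752 + 0.45618*I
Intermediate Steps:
t(H, c) = 4 + c
d(W, M) = 4 + M
b = I*sqrt(6) (b = sqrt(-6) = I*sqrt(6) ≈ 2.4495*I)
v(k, q) = -9 + sqrt(q + I*sqrt(6)) (v(k, q) = -9 + sqrt(I*sqrt(6) + q) = -9 + sqrt(q + I*sqrt(6)))
y = 63/50 (y = -35*1/210 - 107*(-1/75) = -1/6 + 107/75 = 63/50 ≈ 1.2600)
v(0, d(-3, 3)) - y = (-9 + sqrt((4 + 3) + I*sqrt(6))) - 1*63/50 = (-9 + sqrt(7 + I*sqrt(6))) - 63/50 = -513/50 + sqrt(7 + I*sqrt(6))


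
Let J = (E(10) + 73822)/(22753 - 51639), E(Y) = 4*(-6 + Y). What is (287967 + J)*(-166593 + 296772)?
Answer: 541423633672698/14443 ≈ 3.7487e+10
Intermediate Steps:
E(Y) = -24 + 4*Y
J = -36919/14443 (J = ((-24 + 4*10) + 73822)/(22753 - 51639) = ((-24 + 40) + 73822)/(-28886) = (16 + 73822)*(-1/28886) = 73838*(-1/28886) = -36919/14443 ≈ -2.5562)
(287967 + J)*(-166593 + 296772) = (287967 - 36919/14443)*(-166593 + 296772) = (4159070462/14443)*130179 = 541423633672698/14443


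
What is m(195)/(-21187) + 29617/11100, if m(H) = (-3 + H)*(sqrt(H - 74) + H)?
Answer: 188468179/235175700 ≈ 0.80139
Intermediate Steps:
m(H) = (-3 + H)*(H + sqrt(-74 + H)) (m(H) = (-3 + H)*(sqrt(-74 + H) + H) = (-3 + H)*(H + sqrt(-74 + H)))
m(195)/(-21187) + 29617/11100 = (195**2 - 3*195 - 3*sqrt(-74 + 195) + 195*sqrt(-74 + 195))/(-21187) + 29617/11100 = (38025 - 585 - 3*sqrt(121) + 195*sqrt(121))*(-1/21187) + 29617*(1/11100) = (38025 - 585 - 3*11 + 195*11)*(-1/21187) + 29617/11100 = (38025 - 585 - 33 + 2145)*(-1/21187) + 29617/11100 = 39552*(-1/21187) + 29617/11100 = -39552/21187 + 29617/11100 = 188468179/235175700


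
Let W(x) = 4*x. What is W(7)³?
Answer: 21952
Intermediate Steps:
W(7)³ = (4*7)³ = 28³ = 21952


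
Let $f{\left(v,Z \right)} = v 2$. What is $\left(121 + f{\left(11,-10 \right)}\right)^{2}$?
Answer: $20449$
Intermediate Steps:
$f{\left(v,Z \right)} = 2 v$
$\left(121 + f{\left(11,-10 \right)}\right)^{2} = \left(121 + 2 \cdot 11\right)^{2} = \left(121 + 22\right)^{2} = 143^{2} = 20449$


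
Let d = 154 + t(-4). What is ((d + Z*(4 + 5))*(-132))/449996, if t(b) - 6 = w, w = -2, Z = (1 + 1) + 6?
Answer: -7590/112499 ≈ -0.067467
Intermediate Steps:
Z = 8 (Z = 2 + 6 = 8)
t(b) = 4 (t(b) = 6 - 2 = 4)
d = 158 (d = 154 + 4 = 158)
((d + Z*(4 + 5))*(-132))/449996 = ((158 + 8*(4 + 5))*(-132))/449996 = ((158 + 8*9)*(-132))*(1/449996) = ((158 + 72)*(-132))*(1/449996) = (230*(-132))*(1/449996) = -30360*1/449996 = -7590/112499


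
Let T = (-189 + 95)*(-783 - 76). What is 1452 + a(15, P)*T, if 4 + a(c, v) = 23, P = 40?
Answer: 1535626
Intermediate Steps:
T = 80746 (T = -94*(-859) = 80746)
a(c, v) = 19 (a(c, v) = -4 + 23 = 19)
1452 + a(15, P)*T = 1452 + 19*80746 = 1452 + 1534174 = 1535626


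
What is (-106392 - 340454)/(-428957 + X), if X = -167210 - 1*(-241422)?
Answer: 446846/354745 ≈ 1.2596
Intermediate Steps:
X = 74212 (X = -167210 + 241422 = 74212)
(-106392 - 340454)/(-428957 + X) = (-106392 - 340454)/(-428957 + 74212) = -446846/(-354745) = -446846*(-1/354745) = 446846/354745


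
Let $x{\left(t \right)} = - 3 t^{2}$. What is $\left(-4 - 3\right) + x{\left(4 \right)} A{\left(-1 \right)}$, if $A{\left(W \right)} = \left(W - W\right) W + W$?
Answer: $41$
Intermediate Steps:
$A{\left(W \right)} = W$ ($A{\left(W \right)} = 0 W + W = 0 + W = W$)
$\left(-4 - 3\right) + x{\left(4 \right)} A{\left(-1 \right)} = \left(-4 - 3\right) + - 3 \cdot 4^{2} \left(-1\right) = -7 + \left(-3\right) 16 \left(-1\right) = -7 - -48 = -7 + 48 = 41$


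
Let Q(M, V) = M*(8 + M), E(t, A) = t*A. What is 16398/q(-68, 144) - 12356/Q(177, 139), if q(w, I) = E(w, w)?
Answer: 239909183/75706440 ≈ 3.1689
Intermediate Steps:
E(t, A) = A*t
q(w, I) = w**2 (q(w, I) = w*w = w**2)
16398/q(-68, 144) - 12356/Q(177, 139) = 16398/((-68)**2) - 12356*1/(177*(8 + 177)) = 16398/4624 - 12356/(177*185) = 16398*(1/4624) - 12356/32745 = 8199/2312 - 12356*1/32745 = 8199/2312 - 12356/32745 = 239909183/75706440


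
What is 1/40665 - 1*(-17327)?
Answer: 704602456/40665 ≈ 17327.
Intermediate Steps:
1/40665 - 1*(-17327) = 1/40665 + 17327 = 704602456/40665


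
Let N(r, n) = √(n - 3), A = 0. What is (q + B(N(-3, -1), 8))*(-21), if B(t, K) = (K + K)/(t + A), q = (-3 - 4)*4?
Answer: 588 + 168*I ≈ 588.0 + 168.0*I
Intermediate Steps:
N(r, n) = √(-3 + n)
q = -28 (q = -7*4 = -28)
B(t, K) = 2*K/t (B(t, K) = (K + K)/(t + 0) = (2*K)/t = 2*K/t)
(q + B(N(-3, -1), 8))*(-21) = (-28 + 2*8/√(-3 - 1))*(-21) = (-28 + 2*8/√(-4))*(-21) = (-28 + 2*8/(2*I))*(-21) = (-28 + 2*8*(-I/2))*(-21) = (-28 - 8*I)*(-21) = 588 + 168*I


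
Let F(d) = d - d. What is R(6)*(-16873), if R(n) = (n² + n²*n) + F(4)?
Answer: -4251996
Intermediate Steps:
F(d) = 0
R(n) = n² + n³ (R(n) = (n² + n²*n) + 0 = (n² + n³) + 0 = n² + n³)
R(6)*(-16873) = (6²*(1 + 6))*(-16873) = (36*7)*(-16873) = 252*(-16873) = -4251996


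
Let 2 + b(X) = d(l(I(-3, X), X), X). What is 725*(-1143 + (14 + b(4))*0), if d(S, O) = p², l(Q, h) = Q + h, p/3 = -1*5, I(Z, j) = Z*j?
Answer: -828675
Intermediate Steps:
p = -15 (p = 3*(-1*5) = 3*(-5) = -15)
d(S, O) = 225 (d(S, O) = (-15)² = 225)
b(X) = 223 (b(X) = -2 + 225 = 223)
725*(-1143 + (14 + b(4))*0) = 725*(-1143 + (14 + 223)*0) = 725*(-1143 + 237*0) = 725*(-1143 + 0) = 725*(-1143) = -828675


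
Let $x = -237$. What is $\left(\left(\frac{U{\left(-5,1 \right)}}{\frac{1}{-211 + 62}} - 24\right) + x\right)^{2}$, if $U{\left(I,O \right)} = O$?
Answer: $168100$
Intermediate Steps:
$\left(\left(\frac{U{\left(-5,1 \right)}}{\frac{1}{-211 + 62}} - 24\right) + x\right)^{2} = \left(\left(1 \frac{1}{\frac{1}{-211 + 62}} - 24\right) - 237\right)^{2} = \left(\left(1 \frac{1}{\frac{1}{-149}} - 24\right) - 237\right)^{2} = \left(\left(1 \frac{1}{- \frac{1}{149}} - 24\right) - 237\right)^{2} = \left(\left(1 \left(-149\right) - 24\right) - 237\right)^{2} = \left(\left(-149 - 24\right) - 237\right)^{2} = \left(-173 - 237\right)^{2} = \left(-410\right)^{2} = 168100$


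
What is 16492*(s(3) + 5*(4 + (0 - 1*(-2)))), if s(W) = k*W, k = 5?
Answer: 742140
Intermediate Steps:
s(W) = 5*W
16492*(s(3) + 5*(4 + (0 - 1*(-2)))) = 16492*(5*3 + 5*(4 + (0 - 1*(-2)))) = 16492*(15 + 5*(4 + (0 + 2))) = 16492*(15 + 5*(4 + 2)) = 16492*(15 + 5*6) = 16492*(15 + 30) = 16492*45 = 742140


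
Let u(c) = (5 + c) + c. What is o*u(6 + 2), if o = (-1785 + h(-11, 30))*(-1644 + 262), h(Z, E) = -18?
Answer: 52326666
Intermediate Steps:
u(c) = 5 + 2*c
o = 2491746 (o = (-1785 - 18)*(-1644 + 262) = -1803*(-1382) = 2491746)
o*u(6 + 2) = 2491746*(5 + 2*(6 + 2)) = 2491746*(5 + 2*8) = 2491746*(5 + 16) = 2491746*21 = 52326666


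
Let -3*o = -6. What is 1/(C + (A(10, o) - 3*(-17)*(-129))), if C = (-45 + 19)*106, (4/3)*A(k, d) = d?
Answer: -2/18667 ≈ -0.00010714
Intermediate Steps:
o = 2 (o = -1/3*(-6) = 2)
A(k, d) = 3*d/4
C = -2756 (C = -26*106 = -2756)
1/(C + (A(10, o) - 3*(-17)*(-129))) = 1/(-2756 + ((3/4)*2 - 3*(-17)*(-129))) = 1/(-2756 + (3/2 + 51*(-129))) = 1/(-2756 + (3/2 - 6579)) = 1/(-2756 - 13155/2) = 1/(-18667/2) = -2/18667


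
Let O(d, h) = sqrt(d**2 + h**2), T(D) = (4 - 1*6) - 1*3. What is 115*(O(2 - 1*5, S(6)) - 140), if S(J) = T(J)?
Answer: -16100 + 115*sqrt(34) ≈ -15429.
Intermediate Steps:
T(D) = -5 (T(D) = (4 - 6) - 3 = -2 - 3 = -5)
S(J) = -5
115*(O(2 - 1*5, S(6)) - 140) = 115*(sqrt((2 - 1*5)**2 + (-5)**2) - 140) = 115*(sqrt((2 - 5)**2 + 25) - 140) = 115*(sqrt((-3)**2 + 25) - 140) = 115*(sqrt(9 + 25) - 140) = 115*(sqrt(34) - 140) = 115*(-140 + sqrt(34)) = -16100 + 115*sqrt(34)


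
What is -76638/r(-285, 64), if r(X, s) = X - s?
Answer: 76638/349 ≈ 219.59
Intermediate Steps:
-76638/r(-285, 64) = -76638/(-285 - 1*64) = -76638/(-285 - 64) = -76638/(-349) = -76638*(-1/349) = 76638/349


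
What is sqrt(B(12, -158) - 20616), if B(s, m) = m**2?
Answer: 2*sqrt(1087) ≈ 65.939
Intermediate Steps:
sqrt(B(12, -158) - 20616) = sqrt((-158)**2 - 20616) = sqrt(24964 - 20616) = sqrt(4348) = 2*sqrt(1087)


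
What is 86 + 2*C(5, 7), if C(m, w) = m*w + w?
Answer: 170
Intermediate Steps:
C(m, w) = w + m*w
86 + 2*C(5, 7) = 86 + 2*(7*(1 + 5)) = 86 + 2*(7*6) = 86 + 2*42 = 86 + 84 = 170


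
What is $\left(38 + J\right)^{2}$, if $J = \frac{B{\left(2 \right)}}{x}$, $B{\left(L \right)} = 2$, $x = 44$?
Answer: $\frac{700569}{484} \approx 1447.5$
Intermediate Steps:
$J = \frac{1}{22}$ ($J = \frac{2}{44} = 2 \cdot \frac{1}{44} = \frac{1}{22} \approx 0.045455$)
$\left(38 + J\right)^{2} = \left(38 + \frac{1}{22}\right)^{2} = \left(\frac{837}{22}\right)^{2} = \frac{700569}{484}$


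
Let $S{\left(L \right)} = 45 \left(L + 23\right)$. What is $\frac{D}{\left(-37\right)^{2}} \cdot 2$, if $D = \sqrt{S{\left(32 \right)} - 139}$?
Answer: $\frac{8 \sqrt{146}}{1369} \approx 0.070609$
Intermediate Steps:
$S{\left(L \right)} = 1035 + 45 L$ ($S{\left(L \right)} = 45 \left(23 + L\right) = 1035 + 45 L$)
$D = 4 \sqrt{146}$ ($D = \sqrt{\left(1035 + 45 \cdot 32\right) - 139} = \sqrt{\left(1035 + 1440\right) - 139} = \sqrt{2475 - 139} = \sqrt{2336} = 4 \sqrt{146} \approx 48.332$)
$\frac{D}{\left(-37\right)^{2}} \cdot 2 = \frac{4 \sqrt{146}}{\left(-37\right)^{2}} \cdot 2 = \frac{4 \sqrt{146}}{1369} \cdot 2 = \frac{8 \sqrt{146}}{1369}$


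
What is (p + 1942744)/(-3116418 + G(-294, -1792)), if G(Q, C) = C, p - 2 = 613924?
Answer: -255667/311821 ≈ -0.81992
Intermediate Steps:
p = 613926 (p = 2 + 613924 = 613926)
(p + 1942744)/(-3116418 + G(-294, -1792)) = (613926 + 1942744)/(-3116418 - 1792) = 2556670/(-3118210) = 2556670*(-1/3118210) = -255667/311821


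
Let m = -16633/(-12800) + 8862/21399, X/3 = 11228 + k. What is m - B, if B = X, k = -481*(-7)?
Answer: -571074161373/13043200 ≈ -43783.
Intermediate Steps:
k = 3367
X = 43785 (X = 3*(11228 + 3367) = 3*14595 = 43785)
B = 43785
m = 22350627/13043200 (m = -16633*(-1/12800) + 8862*(1/21399) = 16633/12800 + 422/1019 = 22350627/13043200 ≈ 1.7136)
m - B = 22350627/13043200 - 1*43785 = 22350627/13043200 - 43785 = -571074161373/13043200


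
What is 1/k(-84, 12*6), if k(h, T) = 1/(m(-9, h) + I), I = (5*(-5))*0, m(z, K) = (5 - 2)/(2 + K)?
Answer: -3/82 ≈ -0.036585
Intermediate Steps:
m(z, K) = 3/(2 + K)
I = 0 (I = -25*0 = 0)
k(h, T) = ⅔ + h/3 (k(h, T) = 1/(3/(2 + h) + 0) = 1/(3/(2 + h)) = ⅔ + h/3)
1/k(-84, 12*6) = 1/(⅔ + (⅓)*(-84)) = 1/(⅔ - 28) = 1/(-82/3) = -3/82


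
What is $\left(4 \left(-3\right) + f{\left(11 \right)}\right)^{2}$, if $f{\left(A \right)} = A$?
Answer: $1$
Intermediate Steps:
$\left(4 \left(-3\right) + f{\left(11 \right)}\right)^{2} = \left(4 \left(-3\right) + 11\right)^{2} = \left(-12 + 11\right)^{2} = \left(-1\right)^{2} = 1$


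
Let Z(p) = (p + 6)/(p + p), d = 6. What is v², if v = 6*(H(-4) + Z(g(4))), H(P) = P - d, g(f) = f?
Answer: 11025/4 ≈ 2756.3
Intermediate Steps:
Z(p) = (6 + p)/(2*p) (Z(p) = (6 + p)/((2*p)) = (6 + p)*(1/(2*p)) = (6 + p)/(2*p))
H(P) = -6 + P (H(P) = P - 1*6 = P - 6 = -6 + P)
v = -105/2 (v = 6*((-6 - 4) + (½)*(6 + 4)/4) = 6*(-10 + (½)*(¼)*10) = 6*(-10 + 5/4) = 6*(-35/4) = -105/2 ≈ -52.500)
v² = (-105/2)² = 11025/4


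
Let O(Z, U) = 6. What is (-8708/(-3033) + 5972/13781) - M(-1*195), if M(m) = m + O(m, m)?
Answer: 8037897121/41797773 ≈ 192.30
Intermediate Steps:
M(m) = 6 + m (M(m) = m + 6 = 6 + m)
(-8708/(-3033) + 5972/13781) - M(-1*195) = (-8708/(-3033) + 5972/13781) - (6 - 1*195) = (-8708*(-1/3033) + 5972*(1/13781)) - (6 - 195) = (8708/3033 + 5972/13781) - 1*(-189) = 138118024/41797773 + 189 = 8037897121/41797773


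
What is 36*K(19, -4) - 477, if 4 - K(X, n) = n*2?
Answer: -45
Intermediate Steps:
K(X, n) = 4 - 2*n (K(X, n) = 4 - n*2 = 4 - 2*n)
36*K(19, -4) - 477 = 36*(4 - 2*(-4)) - 477 = 36*(4 + 8) - 477 = 36*12 - 477 = 432 - 477 = -45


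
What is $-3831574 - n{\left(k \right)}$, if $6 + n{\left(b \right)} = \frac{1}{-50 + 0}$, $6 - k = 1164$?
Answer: $- \frac{191578399}{50} \approx -3.8316 \cdot 10^{6}$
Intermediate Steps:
$k = -1158$ ($k = 6 - 1164 = -1158$)
$n{\left(b \right)} = - \frac{301}{50}$ ($n{\left(b \right)} = -6 + \frac{1}{-50 + 0} = -6 + \frac{1}{-50} = -6 - \frac{1}{50} = - \frac{301}{50}$)
$-3831574 - n{\left(k \right)} = -3831574 - - \frac{301}{50} = -3831574 + \frac{301}{50} = - \frac{191578399}{50}$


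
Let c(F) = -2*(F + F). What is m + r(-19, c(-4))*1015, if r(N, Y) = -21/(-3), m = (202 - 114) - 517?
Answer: 6676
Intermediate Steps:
m = -429 (m = 88 - 517 = -429)
c(F) = -4*F
r(N, Y) = 7 (r(N, Y) = -21*(-1/3) = 7)
m + r(-19, c(-4))*1015 = -429 + 7*1015 = -429 + 7105 = 6676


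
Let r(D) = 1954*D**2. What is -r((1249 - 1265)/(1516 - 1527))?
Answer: -500224/121 ≈ -4134.1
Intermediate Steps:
-r((1249 - 1265)/(1516 - 1527)) = -1954*((1249 - 1265)/(1516 - 1527))**2 = -1954*(-16/(-11))**2 = -1954*(-16*(-1/11))**2 = -1954*(16/11)**2 = -1954*256/121 = -1*500224/121 = -500224/121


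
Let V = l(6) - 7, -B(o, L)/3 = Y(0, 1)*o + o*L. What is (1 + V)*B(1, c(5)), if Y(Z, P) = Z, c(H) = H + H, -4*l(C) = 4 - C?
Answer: 165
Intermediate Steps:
l(C) = -1 + C/4 (l(C) = -(4 - C)/4 = -1 + C/4)
c(H) = 2*H
B(o, L) = -3*L*o (B(o, L) = -3*(0*o + o*L) = -3*(0 + L*o) = -3*L*o)
V = -13/2 (V = (-1 + (1/4)*6) - 7 = (-1 + 3/2) - 7 = 1/2 - 7 = -13/2 ≈ -6.5000)
(1 + V)*B(1, c(5)) = (1 - 13/2)*(-3*2*5*1) = -(-33)*10/2 = -11/2*(-30) = 165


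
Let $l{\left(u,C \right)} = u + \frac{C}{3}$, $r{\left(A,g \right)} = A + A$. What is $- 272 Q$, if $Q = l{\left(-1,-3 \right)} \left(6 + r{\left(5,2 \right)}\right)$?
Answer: $8704$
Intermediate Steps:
$r{\left(A,g \right)} = 2 A$
$l{\left(u,C \right)} = u + \frac{C}{3}$ ($l{\left(u,C \right)} = u + C \frac{1}{3} = u + \frac{C}{3}$)
$Q = -32$ ($Q = \left(-1 + \frac{1}{3} \left(-3\right)\right) \left(6 + 2 \cdot 5\right) = \left(-1 - 1\right) \left(6 + 10\right) = \left(-2\right) 16 = -32$)
$- 272 Q = \left(-272\right) \left(-32\right) = 8704$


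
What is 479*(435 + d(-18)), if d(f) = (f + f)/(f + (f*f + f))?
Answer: 1666441/8 ≈ 2.0831e+5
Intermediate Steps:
d(f) = 2*f/(f**2 + 2*f) (d(f) = (2*f)/(f + (f**2 + f)) = (2*f)/(f + (f + f**2)) = (2*f)/(f**2 + 2*f) = 2*f/(f**2 + 2*f))
479*(435 + d(-18)) = 479*(435 + 2/(2 - 18)) = 479*(435 + 2/(-16)) = 479*(435 + 2*(-1/16)) = 479*(435 - 1/8) = 479*(3479/8) = 1666441/8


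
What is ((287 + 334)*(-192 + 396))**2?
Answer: 16048835856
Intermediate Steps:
((287 + 334)*(-192 + 396))**2 = (621*204)**2 = 126684**2 = 16048835856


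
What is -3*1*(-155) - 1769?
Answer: -1304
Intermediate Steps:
-3*1*(-155) - 1769 = -3*(-155) - 1769 = 465 - 1769 = -1304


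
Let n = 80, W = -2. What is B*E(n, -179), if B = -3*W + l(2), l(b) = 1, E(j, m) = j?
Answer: 560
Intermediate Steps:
B = 7 (B = -3*(-2) + 1 = 6 + 1 = 7)
B*E(n, -179) = 7*80 = 560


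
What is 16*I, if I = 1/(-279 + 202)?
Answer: -16/77 ≈ -0.20779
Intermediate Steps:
I = -1/77 (I = 1/(-77) = -1/77 ≈ -0.012987)
16*I = 16*(-1/77) = -16/77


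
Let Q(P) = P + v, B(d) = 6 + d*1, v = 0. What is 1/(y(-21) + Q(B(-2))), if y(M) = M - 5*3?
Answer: -1/32 ≈ -0.031250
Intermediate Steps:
y(M) = -15 + M (y(M) = M - 15 = -15 + M)
B(d) = 6 + d
Q(P) = P (Q(P) = P + 0 = P)
1/(y(-21) + Q(B(-2))) = 1/((-15 - 21) + (6 - 2)) = 1/(-36 + 4) = 1/(-32) = -1/32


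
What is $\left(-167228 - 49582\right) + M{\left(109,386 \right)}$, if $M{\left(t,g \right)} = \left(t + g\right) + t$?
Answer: $-216206$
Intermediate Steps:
$M{\left(t,g \right)} = g + 2 t$ ($M{\left(t,g \right)} = \left(g + t\right) + t = g + 2 t$)
$\left(-167228 - 49582\right) + M{\left(109,386 \right)} = \left(-167228 - 49582\right) + \left(386 + 2 \cdot 109\right) = -216810 + \left(386 + 218\right) = -216810 + 604 = -216206$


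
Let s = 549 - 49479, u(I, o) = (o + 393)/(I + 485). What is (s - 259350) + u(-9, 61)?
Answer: -73370413/238 ≈ -3.0828e+5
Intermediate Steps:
u(I, o) = (393 + o)/(485 + I)
s = -48930
(s - 259350) + u(-9, 61) = (-48930 - 259350) + (393 + 61)/(485 - 9) = -308280 + 454/476 = -308280 + (1/476)*454 = -308280 + 227/238 = -73370413/238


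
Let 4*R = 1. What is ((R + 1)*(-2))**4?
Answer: 625/16 ≈ 39.063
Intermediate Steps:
R = 1/4 (R = (1/4)*1 = 1/4 ≈ 0.25000)
((R + 1)*(-2))**4 = ((1/4 + 1)*(-2))**4 = ((5/4)*(-2))**4 = (-5/2)**4 = 625/16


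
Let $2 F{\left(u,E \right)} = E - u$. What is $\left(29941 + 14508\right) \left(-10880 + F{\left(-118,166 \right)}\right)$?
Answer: $-477293362$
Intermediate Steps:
$F{\left(u,E \right)} = \frac{E}{2} - \frac{u}{2}$ ($F{\left(u,E \right)} = \frac{E - u}{2} = \frac{E}{2} - \frac{u}{2}$)
$\left(29941 + 14508\right) \left(-10880 + F{\left(-118,166 \right)}\right) = \left(29941 + 14508\right) \left(-10880 + \left(\frac{1}{2} \cdot 166 - -59\right)\right) = 44449 \left(-10880 + \left(83 + 59\right)\right) = 44449 \left(-10880 + 142\right) = 44449 \left(-10738\right) = -477293362$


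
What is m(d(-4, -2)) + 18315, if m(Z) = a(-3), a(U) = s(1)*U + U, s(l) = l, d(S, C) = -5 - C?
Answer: 18309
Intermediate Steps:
a(U) = 2*U (a(U) = 1*U + U = U + U = 2*U)
m(Z) = -6 (m(Z) = 2*(-3) = -6)
m(d(-4, -2)) + 18315 = -6 + 18315 = 18309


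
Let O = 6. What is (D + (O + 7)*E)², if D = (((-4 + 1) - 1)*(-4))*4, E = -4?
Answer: 144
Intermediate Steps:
D = 64 (D = ((-3 - 1)*(-4))*4 = -4*(-4)*4 = 16*4 = 64)
(D + (O + 7)*E)² = (64 + (6 + 7)*(-4))² = (64 + 13*(-4))² = (64 - 52)² = 12² = 144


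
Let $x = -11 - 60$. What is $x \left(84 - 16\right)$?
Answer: $-4828$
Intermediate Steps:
$x = -71$ ($x = -11 - 60 = -71$)
$x \left(84 - 16\right) = - 71 \left(84 - 16\right) = \left(-71\right) 68 = -4828$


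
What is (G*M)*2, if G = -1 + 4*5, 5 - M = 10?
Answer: -190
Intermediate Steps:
M = -5 (M = 5 - 1*10 = 5 - 10 = -5)
G = 19 (G = -1 + 20 = 19)
(G*M)*2 = (19*(-5))*2 = -95*2 = -190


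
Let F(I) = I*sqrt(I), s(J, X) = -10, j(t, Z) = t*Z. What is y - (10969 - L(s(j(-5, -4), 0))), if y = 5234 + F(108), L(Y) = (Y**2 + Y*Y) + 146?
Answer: -5389 + 648*sqrt(3) ≈ -4266.6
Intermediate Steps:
j(t, Z) = Z*t
L(Y) = 146 + 2*Y**2 (L(Y) = (Y**2 + Y**2) + 146 = 2*Y**2 + 146 = 146 + 2*Y**2)
F(I) = I**(3/2)
y = 5234 + 648*sqrt(3) (y = 5234 + 108**(3/2) = 5234 + 648*sqrt(3) ≈ 6356.4)
y - (10969 - L(s(j(-5, -4), 0))) = (5234 + 648*sqrt(3)) - (10969 - (146 + 2*(-10)**2)) = (5234 + 648*sqrt(3)) - (10969 - (146 + 2*100)) = (5234 + 648*sqrt(3)) - (10969 - (146 + 200)) = (5234 + 648*sqrt(3)) - (10969 - 1*346) = (5234 + 648*sqrt(3)) - (10969 - 346) = (5234 + 648*sqrt(3)) - 1*10623 = (5234 + 648*sqrt(3)) - 10623 = -5389 + 648*sqrt(3)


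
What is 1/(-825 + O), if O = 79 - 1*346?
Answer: -1/1092 ≈ -0.00091575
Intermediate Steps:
O = -267 (O = 79 - 346 = -267)
1/(-825 + O) = 1/(-825 - 267) = 1/(-1092) = -1/1092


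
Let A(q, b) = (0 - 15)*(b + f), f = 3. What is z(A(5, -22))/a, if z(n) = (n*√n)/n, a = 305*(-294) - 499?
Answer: -√285/90169 ≈ -0.00018723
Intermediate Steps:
A(q, b) = -45 - 15*b (A(q, b) = (0 - 15)*(b + 3) = -15*(3 + b) = -45 - 15*b)
a = -90169 (a = -89670 - 499 = -90169)
z(n) = √n (z(n) = n^(3/2)/n = √n)
z(A(5, -22))/a = √(-45 - 15*(-22))/(-90169) = √(-45 + 330)*(-1/90169) = √285*(-1/90169) = -√285/90169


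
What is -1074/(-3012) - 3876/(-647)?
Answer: 2061565/324794 ≈ 6.3473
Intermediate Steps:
-1074/(-3012) - 3876/(-647) = -1074*(-1/3012) - 3876*(-1/647) = 179/502 + 3876/647 = 2061565/324794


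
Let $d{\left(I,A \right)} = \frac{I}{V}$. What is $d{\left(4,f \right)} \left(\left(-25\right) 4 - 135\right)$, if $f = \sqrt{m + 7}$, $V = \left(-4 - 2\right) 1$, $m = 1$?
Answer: $\frac{470}{3} \approx 156.67$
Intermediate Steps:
$V = -6$ ($V = \left(-6\right) 1 = -6$)
$f = 2 \sqrt{2}$ ($f = \sqrt{1 + 7} = \sqrt{8} = 2 \sqrt{2} \approx 2.8284$)
$d{\left(I,A \right)} = - \frac{I}{6}$ ($d{\left(I,A \right)} = \frac{I}{-6} = I \left(- \frac{1}{6}\right) = - \frac{I}{6}$)
$d{\left(4,f \right)} \left(\left(-25\right) 4 - 135\right) = \left(- \frac{1}{6}\right) 4 \left(\left(-25\right) 4 - 135\right) = - \frac{2 \left(-100 - 135\right)}{3} = \left(- \frac{2}{3}\right) \left(-235\right) = \frac{470}{3}$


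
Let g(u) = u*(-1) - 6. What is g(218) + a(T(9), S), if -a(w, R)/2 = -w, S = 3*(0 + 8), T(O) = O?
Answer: -206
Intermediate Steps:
g(u) = -6 - u (g(u) = -u - 6 = -6 - u)
S = 24 (S = 3*8 = 24)
a(w, R) = 2*w (a(w, R) = -(-2)*w = 2*w)
g(218) + a(T(9), S) = (-6 - 1*218) + 2*9 = (-6 - 218) + 18 = -224 + 18 = -206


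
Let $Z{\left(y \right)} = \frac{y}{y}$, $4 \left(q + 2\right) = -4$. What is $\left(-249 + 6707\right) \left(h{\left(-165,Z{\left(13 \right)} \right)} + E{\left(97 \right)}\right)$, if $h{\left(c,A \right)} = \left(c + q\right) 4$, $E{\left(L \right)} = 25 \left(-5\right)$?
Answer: $-5147026$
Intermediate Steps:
$q = -3$ ($q = -2 + \frac{1}{4} \left(-4\right) = -2 - 1 = -3$)
$E{\left(L \right)} = -125$
$Z{\left(y \right)} = 1$
$h{\left(c,A \right)} = -12 + 4 c$ ($h{\left(c,A \right)} = \left(c - 3\right) 4 = \left(-3 + c\right) 4 = -12 + 4 c$)
$\left(-249 + 6707\right) \left(h{\left(-165,Z{\left(13 \right)} \right)} + E{\left(97 \right)}\right) = \left(-249 + 6707\right) \left(\left(-12 + 4 \left(-165\right)\right) - 125\right) = 6458 \left(\left(-12 - 660\right) - 125\right) = 6458 \left(-672 - 125\right) = 6458 \left(-797\right) = -5147026$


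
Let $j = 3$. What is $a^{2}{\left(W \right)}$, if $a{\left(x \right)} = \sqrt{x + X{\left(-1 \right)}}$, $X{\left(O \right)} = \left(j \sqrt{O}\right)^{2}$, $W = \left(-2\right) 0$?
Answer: $-9$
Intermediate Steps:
$W = 0$
$X{\left(O \right)} = 9 O$ ($X{\left(O \right)} = \left(3 \sqrt{O}\right)^{2} = 9 O$)
$a{\left(x \right)} = \sqrt{-9 + x}$ ($a{\left(x \right)} = \sqrt{x + 9 \left(-1\right)} = \sqrt{x - 9} = \sqrt{-9 + x}$)
$a^{2}{\left(W \right)} = \left(\sqrt{-9 + 0}\right)^{2} = \left(\sqrt{-9}\right)^{2} = \left(3 i\right)^{2} = -9$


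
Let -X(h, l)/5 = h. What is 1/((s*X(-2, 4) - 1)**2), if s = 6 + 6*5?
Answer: 1/128881 ≈ 7.7591e-6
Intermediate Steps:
X(h, l) = -5*h
s = 36 (s = 6 + 30 = 36)
1/((s*X(-2, 4) - 1)**2) = 1/((36*(-5*(-2)) - 1)**2) = 1/((36*10 - 1)**2) = 1/((360 - 1)**2) = 1/(359**2) = 1/128881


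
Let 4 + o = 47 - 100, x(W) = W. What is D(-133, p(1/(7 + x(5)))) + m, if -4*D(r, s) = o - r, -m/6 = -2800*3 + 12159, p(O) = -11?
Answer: -22573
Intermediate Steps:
o = -57 (o = -4 + (47 - 100) = -4 - 53 = -57)
m = -22554 (m = -6*(-2800*3 + 12159) = -6*(-8400 + 12159) = -6*3759 = -22554)
D(r, s) = 57/4 + r/4 (D(r, s) = -(-57 - r)/4 = 57/4 + r/4)
D(-133, p(1/(7 + x(5)))) + m = (57/4 + (1/4)*(-133)) - 22554 = (57/4 - 133/4) - 22554 = -19 - 22554 = -22573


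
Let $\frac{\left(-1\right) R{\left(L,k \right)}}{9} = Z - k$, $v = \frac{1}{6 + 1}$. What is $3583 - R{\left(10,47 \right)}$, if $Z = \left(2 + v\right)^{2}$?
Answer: $\frac{156865}{49} \approx 3201.3$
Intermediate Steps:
$v = \frac{1}{7} \approx 0.14286$
$Z = \frac{225}{49}$ ($Z = \left(2 + \frac{1}{7}\right)^{2} = \left(\frac{15}{7}\right)^{2} = \frac{225}{49} \approx 4.5918$)
$R{\left(L,k \right)} = - \frac{2025}{49} + 9 k$ ($R{\left(L,k \right)} = - 9 \left(\frac{225}{49} - k\right) = - \frac{2025}{49} + 9 k$)
$3583 - R{\left(10,47 \right)} = 3583 - \left(- \frac{2025}{49} + 9 \cdot 47\right) = 3583 - \left(- \frac{2025}{49} + 423\right) = 3583 - \frac{18702}{49} = \frac{156865}{49}$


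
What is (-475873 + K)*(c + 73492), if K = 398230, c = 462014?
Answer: -41578292358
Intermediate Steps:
(-475873 + K)*(c + 73492) = (-475873 + 398230)*(462014 + 73492) = -77643*535506 = -41578292358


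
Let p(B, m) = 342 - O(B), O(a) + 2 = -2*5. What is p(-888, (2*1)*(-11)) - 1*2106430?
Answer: -2106076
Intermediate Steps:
O(a) = -12 (O(a) = -2 - 2*5 = -2 - 10 = -12)
p(B, m) = 354 (p(B, m) = 342 - 1*(-12) = 342 + 12 = 354)
p(-888, (2*1)*(-11)) - 1*2106430 = 354 - 1*2106430 = 354 - 2106430 = -2106076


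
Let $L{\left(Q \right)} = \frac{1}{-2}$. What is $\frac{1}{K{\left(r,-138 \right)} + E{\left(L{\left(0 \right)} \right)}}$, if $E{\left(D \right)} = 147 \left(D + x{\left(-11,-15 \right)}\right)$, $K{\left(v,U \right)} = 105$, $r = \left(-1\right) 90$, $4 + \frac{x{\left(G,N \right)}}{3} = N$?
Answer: $- \frac{2}{16695} \approx -0.0001198$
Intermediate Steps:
$x{\left(G,N \right)} = -12 + 3 N$
$L{\left(Q \right)} = - \frac{1}{2}$
$r = -90$
$E{\left(D \right)} = -8379 + 147 D$ ($E{\left(D \right)} = 147 \left(D + \left(-12 + 3 \left(-15\right)\right)\right) = 147 \left(D - 57\right) = 147 \left(-57 + D\right) = -8379 + 147 D$)
$\frac{1}{K{\left(r,-138 \right)} + E{\left(L{\left(0 \right)} \right)}} = \frac{1}{105 + \left(-8379 + 147 \left(- \frac{1}{2}\right)\right)} = \frac{1}{105 - \frac{16905}{2}} = \frac{1}{- \frac{16695}{2}} = - \frac{2}{16695}$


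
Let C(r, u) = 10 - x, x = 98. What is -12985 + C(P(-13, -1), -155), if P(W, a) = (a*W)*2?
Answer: -13073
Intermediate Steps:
P(W, a) = 2*W*a (P(W, a) = (W*a)*2 = 2*W*a)
C(r, u) = -88 (C(r, u) = 10 - 1*98 = 10 - 98 = -88)
-12985 + C(P(-13, -1), -155) = -12985 - 88 = -13073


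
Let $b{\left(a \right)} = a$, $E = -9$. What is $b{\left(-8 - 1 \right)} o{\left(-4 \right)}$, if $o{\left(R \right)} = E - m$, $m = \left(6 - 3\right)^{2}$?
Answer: $162$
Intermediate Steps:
$m = 9$ ($m = 3^{2} = 9$)
$o{\left(R \right)} = -18$ ($o{\left(R \right)} = -9 - 9 = -18$)
$b{\left(-8 - 1 \right)} o{\left(-4 \right)} = \left(-8 - 1\right) \left(-18\right) = \left(-9\right) \left(-18\right) = 162$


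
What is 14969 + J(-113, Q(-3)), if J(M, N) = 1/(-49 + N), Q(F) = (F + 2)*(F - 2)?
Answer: 658635/44 ≈ 14969.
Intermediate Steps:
Q(F) = (-2 + F)*(2 + F) (Q(F) = (2 + F)*(-2 + F) = (-2 + F)*(2 + F))
14969 + J(-113, Q(-3)) = 14969 + 1/(-49 + (-4 + (-3)²)) = 14969 + 1/(-49 + (-4 + 9)) = 14969 + 1/(-49 + 5) = 14969 + 1/(-44) = 14969 - 1/44 = 658635/44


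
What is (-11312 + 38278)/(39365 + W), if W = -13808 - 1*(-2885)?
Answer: 13483/14221 ≈ 0.94810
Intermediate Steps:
W = -10923 (W = -13808 + 2885 = -10923)
(-11312 + 38278)/(39365 + W) = (-11312 + 38278)/(39365 - 10923) = 26966/28442 = 26966*(1/28442) = 13483/14221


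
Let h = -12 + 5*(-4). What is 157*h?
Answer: -5024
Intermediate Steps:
h = -32 (h = -12 - 20 = -32)
157*h = 157*(-32) = -5024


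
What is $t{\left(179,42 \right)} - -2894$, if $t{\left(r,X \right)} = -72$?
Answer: $2822$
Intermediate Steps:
$t{\left(179,42 \right)} - -2894 = -72 - -2894 = -72 + 2894 = 2822$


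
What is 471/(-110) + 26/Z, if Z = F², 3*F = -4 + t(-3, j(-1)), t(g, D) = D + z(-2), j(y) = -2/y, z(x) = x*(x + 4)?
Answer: 122/55 ≈ 2.2182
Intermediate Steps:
z(x) = x*(4 + x)
t(g, D) = -4 + D (t(g, D) = D - 2*(4 - 2) = D - 2*2 = D - 4 = -4 + D)
F = -2 (F = (-4 + (-4 - 2/(-1)))/3 = (-4 + (-4 - 2*(-1)))/3 = (-4 + (-4 + 2))/3 = (-4 - 2)/3 = (⅓)*(-6) = -2)
Z = 4 (Z = (-2)² = 4)
471/(-110) + 26/Z = 471/(-110) + 26/4 = 471*(-1/110) + 26*(¼) = -471/110 + 13/2 = 122/55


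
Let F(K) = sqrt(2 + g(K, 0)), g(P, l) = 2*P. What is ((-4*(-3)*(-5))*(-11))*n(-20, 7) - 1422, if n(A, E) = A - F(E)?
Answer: -17262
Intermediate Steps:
F(K) = sqrt(2 + 2*K)
n(A, E) = A - sqrt(2 + 2*E)
((-4*(-3)*(-5))*(-11))*n(-20, 7) - 1422 = ((-4*(-3)*(-5))*(-11))*(-20 - sqrt(2 + 2*7)) - 1422 = ((12*(-5))*(-11))*(-20 - sqrt(2 + 14)) - 1422 = (-60*(-11))*(-20 - sqrt(16)) - 1422 = 660*(-20 - 1*4) - 1422 = 660*(-20 - 4) - 1422 = 660*(-24) - 1422 = -15840 - 1422 = -17262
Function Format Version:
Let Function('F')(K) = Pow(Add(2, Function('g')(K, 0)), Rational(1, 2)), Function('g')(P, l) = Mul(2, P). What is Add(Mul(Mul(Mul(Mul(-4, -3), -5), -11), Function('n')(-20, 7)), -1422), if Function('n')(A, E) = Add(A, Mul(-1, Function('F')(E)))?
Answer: -17262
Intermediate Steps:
Function('F')(K) = Pow(Add(2, Mul(2, K)), Rational(1, 2))
Function('n')(A, E) = Add(A, Mul(-1, Pow(Add(2, Mul(2, E)), Rational(1, 2))))
Add(Mul(Mul(Mul(Mul(-4, -3), -5), -11), Function('n')(-20, 7)), -1422) = Add(Mul(Mul(Mul(Mul(-4, -3), -5), -11), Add(-20, Mul(-1, Pow(Add(2, Mul(2, 7)), Rational(1, 2))))), -1422) = Add(Mul(Mul(Mul(12, -5), -11), Add(-20, Mul(-1, Pow(Add(2, 14), Rational(1, 2))))), -1422) = Add(Mul(Mul(-60, -11), Add(-20, Mul(-1, Pow(16, Rational(1, 2))))), -1422) = Add(Mul(660, Add(-20, Mul(-1, 4))), -1422) = Add(Mul(660, Add(-20, -4)), -1422) = Add(Mul(660, -24), -1422) = Add(-15840, -1422) = -17262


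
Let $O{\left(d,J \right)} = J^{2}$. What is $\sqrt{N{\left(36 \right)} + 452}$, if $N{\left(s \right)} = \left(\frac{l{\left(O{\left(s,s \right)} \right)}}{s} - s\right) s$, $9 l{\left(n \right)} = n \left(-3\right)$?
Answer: $2 i \sqrt{319} \approx 35.721 i$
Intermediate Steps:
$l{\left(n \right)} = - \frac{n}{3}$ ($l{\left(n \right)} = \frac{n \left(-3\right)}{9} = \frac{\left(-3\right) n}{9} = - \frac{n}{3}$)
$N{\left(s \right)} = - \frac{4 s^{2}}{3}$ ($N{\left(s \right)} = \left(\frac{\left(- \frac{1}{3}\right) s^{2}}{s} - s\right) s = \left(- \frac{s}{3} - s\right) s = - \frac{4 s}{3} s = - \frac{4 s^{2}}{3}$)
$\sqrt{N{\left(36 \right)} + 452} = \sqrt{- \frac{4 \cdot 36^{2}}{3} + 452} = \sqrt{\left(- \frac{4}{3}\right) 1296 + 452} = \sqrt{-1728 + 452} = \sqrt{-1276} = 2 i \sqrt{319}$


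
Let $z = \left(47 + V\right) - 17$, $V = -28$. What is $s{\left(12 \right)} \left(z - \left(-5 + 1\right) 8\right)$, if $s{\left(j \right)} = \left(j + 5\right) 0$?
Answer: $0$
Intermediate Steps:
$s{\left(j \right)} = 0$ ($s{\left(j \right)} = \left(5 + j\right) 0 = 0$)
$z = 2$ ($z = \left(47 - 28\right) - 17 = 19 - 17 = 2$)
$s{\left(12 \right)} \left(z - \left(-5 + 1\right) 8\right) = 0 \left(2 - \left(-5 + 1\right) 8\right) = 0 \left(2 - \left(-4\right) 8\right) = 0 \left(2 - -32\right) = 0 \left(2 + 32\right) = 0 \cdot 34 = 0$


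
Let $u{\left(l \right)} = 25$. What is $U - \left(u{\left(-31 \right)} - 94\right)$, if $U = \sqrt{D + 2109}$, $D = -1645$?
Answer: $69 + 4 \sqrt{29} \approx 90.541$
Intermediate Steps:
$U = 4 \sqrt{29}$ ($U = \sqrt{-1645 + 2109} = \sqrt{464} = 4 \sqrt{29} \approx 21.541$)
$U - \left(u{\left(-31 \right)} - 94\right) = 4 \sqrt{29} - \left(25 - 94\right) = 4 \sqrt{29} - -69 = 4 \sqrt{29} + 69 = 69 + 4 \sqrt{29}$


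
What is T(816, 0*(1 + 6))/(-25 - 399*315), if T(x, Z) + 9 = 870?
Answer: -861/125710 ≈ -0.0068491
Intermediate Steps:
T(x, Z) = 861 (T(x, Z) = -9 + 870 = 861)
T(816, 0*(1 + 6))/(-25 - 399*315) = 861/(-25 - 399*315) = 861/(-25 - 125685) = 861/(-125710) = 861*(-1/125710) = -861/125710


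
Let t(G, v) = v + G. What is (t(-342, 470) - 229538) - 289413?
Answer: -518823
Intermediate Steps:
t(G, v) = G + v
(t(-342, 470) - 229538) - 289413 = ((-342 + 470) - 229538) - 289413 = (128 - 229538) - 289413 = -229410 - 289413 = -518823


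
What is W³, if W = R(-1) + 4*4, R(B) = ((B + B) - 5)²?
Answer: 274625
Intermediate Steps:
R(B) = (-5 + 2*B)² (R(B) = (2*B - 5)² = (-5 + 2*B)²)
W = 65 (W = (-5 + 2*(-1))² + 4*4 = (-5 - 2)² + 16 = (-7)² + 16 = 49 + 16 = 65)
W³ = 65³ = 274625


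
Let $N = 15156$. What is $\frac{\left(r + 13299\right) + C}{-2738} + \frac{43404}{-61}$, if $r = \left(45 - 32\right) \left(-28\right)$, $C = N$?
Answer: $- \frac{120553703}{167018} \approx -721.8$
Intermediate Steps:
$C = 15156$
$r = -364$ ($r = 13 \left(-28\right) = -364$)
$\frac{\left(r + 13299\right) + C}{-2738} + \frac{43404}{-61} = \frac{\left(-364 + 13299\right) + 15156}{-2738} + \frac{43404}{-61} = \left(12935 + 15156\right) \left(- \frac{1}{2738}\right) + 43404 \left(- \frac{1}{61}\right) = 28091 \left(- \frac{1}{2738}\right) - \frac{43404}{61} = - \frac{28091}{2738} - \frac{43404}{61} = - \frac{120553703}{167018}$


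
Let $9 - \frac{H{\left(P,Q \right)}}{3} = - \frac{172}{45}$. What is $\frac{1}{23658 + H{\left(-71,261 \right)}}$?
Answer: $\frac{15}{355447} \approx 4.22 \cdot 10^{-5}$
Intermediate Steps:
$H{\left(P,Q \right)} = \frac{577}{15}$ ($H{\left(P,Q \right)} = 27 - 3 \left(- \frac{172}{45}\right) = 27 - 3 \left(\left(-172\right) \frac{1}{45}\right) = 27 - - \frac{172}{15} = 27 + \frac{172}{15} = \frac{577}{15}$)
$\frac{1}{23658 + H{\left(-71,261 \right)}} = \frac{1}{23658 + \frac{577}{15}} = \frac{1}{\frac{355447}{15}} = \frac{15}{355447}$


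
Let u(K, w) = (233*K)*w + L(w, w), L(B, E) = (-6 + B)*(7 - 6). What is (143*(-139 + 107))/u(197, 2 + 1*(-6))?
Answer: 2288/91807 ≈ 0.024922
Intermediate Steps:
L(B, E) = -6 + B (L(B, E) = (-6 + B)*1 = -6 + B)
u(K, w) = -6 + w + 233*K*w (u(K, w) = (233*K)*w + (-6 + w) = 233*K*w + (-6 + w) = -6 + w + 233*K*w)
(143*(-139 + 107))/u(197, 2 + 1*(-6)) = (143*(-139 + 107))/(-6 + (2 + 1*(-6)) + 233*197*(2 + 1*(-6))) = (143*(-32))/(-6 + (2 - 6) + 233*197*(2 - 6)) = -4576/(-6 - 4 + 233*197*(-4)) = -4576/(-6 - 4 - 183604) = -4576/(-183614) = -4576*(-1/183614) = 2288/91807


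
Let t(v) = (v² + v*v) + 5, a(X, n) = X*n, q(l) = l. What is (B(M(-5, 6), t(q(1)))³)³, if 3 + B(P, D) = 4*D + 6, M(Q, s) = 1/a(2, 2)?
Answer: 26439622160671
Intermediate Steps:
M(Q, s) = ¼ (M(Q, s) = 1/(2*2) = 1/4 = ¼)
t(v) = 5 + 2*v² (t(v) = (v² + v²) + 5 = 2*v² + 5 = 5 + 2*v²)
B(P, D) = 3 + 4*D (B(P, D) = -3 + (4*D + 6) = -3 + (6 + 4*D) = 3 + 4*D)
(B(M(-5, 6), t(q(1)))³)³ = ((3 + 4*(5 + 2*1²))³)³ = ((3 + 4*(5 + 2*1))³)³ = ((3 + 4*(5 + 2))³)³ = ((3 + 4*7)³)³ = ((3 + 28)³)³ = (31³)³ = 29791³ = 26439622160671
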